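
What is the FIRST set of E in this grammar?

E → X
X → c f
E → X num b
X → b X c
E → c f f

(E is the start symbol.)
{ 'b', 'c' }

To compute FIRST(E), examine every production with E on the left-hand side, reading each right-hand side left to right until a non-nullable symbol is reached.

FIRST sets of the other non-terminals involved (by the same procedure, iterated to a fixed point):
  FIRST(X) = { 'b', 'c' }

From E → X:
  - X is a non-terminal: add FIRST(X) \ {ε} = { 'b', 'c' }
    X is not nullable, so stop
From E → X num b:
  - X is a non-terminal: add FIRST(X) \ {ε} = { 'b', 'c' }
    X is not nullable, so stop
From E → c f f:
  - c is a terminal: add 'c' and stop

Collecting: FIRST(E) = { 'b', 'c' }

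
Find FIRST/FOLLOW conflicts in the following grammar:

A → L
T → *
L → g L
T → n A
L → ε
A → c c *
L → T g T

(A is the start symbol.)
Yes. L → g L with FOLLOW(L) on { 'g' }

A FIRST/FOLLOW conflict occurs when a non-terminal N has a nullable alternative N → β (β ⇒* ε) and another alternative N → α with FIRST(α) ∩ FOLLOW(N) ≠ ∅: on such a lookahead the parser cannot decide between expanding α and letting N vanish via β.

Nullable non-terminals: A, L.
FIRST sets used below: FIRST(L) = { '*', 'g', 'n', ε }, FIRST(T) = { '*', 'n' }

A: nullable alternative(s) A → L; FOLLOW(A) = { $, 'g' }
  A → L: FIRST \ {ε} = { '*', 'g', 'n' } — this is the only nullable alternative, skip
  A → c c *: FIRST \ {ε} = { 'c' } — disjoint from FOLLOW(A)

L: nullable alternative(s) L → ε; FOLLOW(L) = { $, 'g' }
  L → g L: FIRST \ {ε} = { 'g' } — overlaps FOLLOW(L) on { 'g' }: CONFLICT
  L → ε: FIRST \ {ε} = { } — this is the only nullable alternative, skip
  L → T g T: FIRST \ {ε} = { '*', 'n' } — disjoint from FOLLOW(L)

T has no nullable alternative, so no FIRST/FOLLOW check is needed there.

So the grammar has 1 FIRST/FOLLOW conflict (marked CONFLICT above).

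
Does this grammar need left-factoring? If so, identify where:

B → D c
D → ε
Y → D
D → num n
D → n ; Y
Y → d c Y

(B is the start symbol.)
Left-factoring is needed when two productions for the same non-terminal
share a common prefix on the right-hand side.

Productions for D:
  D → ε
  D → num n
  D → n ; Y
Productions for Y:
  Y → D
  Y → d c Y

No common prefixes found.

Answer: No, left-factoring is not needed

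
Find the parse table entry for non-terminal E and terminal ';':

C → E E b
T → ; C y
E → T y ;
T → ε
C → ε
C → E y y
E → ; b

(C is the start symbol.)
E → T y ;, E → ; b

To find M[E, ';'], we find productions for E where ';' is in the predict set (PREDICT(N → α) = (FIRST(α) \ {ε}) ∪ (FOLLOW(N) if α ⇒* ε)).

Relevant sets:
  FIRST(T) = { ';', ε }

E → T y ;: PREDICT = { ';', 'y' }
  ';' is in predict set, so this production goes in M[E, ';']
E → ; b: PREDICT = { ';' }
  ';' is in predict set, so this production goes in M[E, ';']

M[E, ';'] = E → T y ;, E → ; b  (a multiply-defined cell — the grammar is not LL(1))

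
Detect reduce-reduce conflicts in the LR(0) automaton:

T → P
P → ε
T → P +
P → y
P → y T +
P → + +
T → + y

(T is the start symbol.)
Yes — I4: [P → .] vs [P → y .]

A reduce-reduce conflict occurs when an LR(0) state has two complete items [A → α .] and [B → β .] — both call for a reduction, and with no lookahead the parser cannot choose between them.

Augment with T' → T and build the canonical LR(0) collection (I0 = CLOSURE({[T' → . T]}), then GOTO on every symbol after a dot until no new states appear). It has 10 states:
  I0: { [P → . + +], [P → . y T +], [P → . y], [P → .], [T → . + y], [T → . P +], [T → . P], [T' → . T] }  — shift, reduce
  I1: { [P → + . +], [T → + . y] }  — shift
  I2: { [T → P . +], [T → P .] }  — shift, reduce
  I3: { [T' → T .] }  — accept
  I4: { [P → . + +], [P → . y T +], [P → . y], [P → .], [P → y . T +], [P → y .], [T → . + y], [T → . P +], [T → . P] }  — shift, 2 reduces
  I5: { [P → y T . +] }  — shift
  I6: { [P → y T + .] }  — reduce
  I7: { [T → P + .] }  — reduce
  I8: { [P → + + .] }  — reduce
  I9: { [T → + y .] }  — reduce

I4 contains complete items [P → .], [P → y .] — reduce-reduce conflict.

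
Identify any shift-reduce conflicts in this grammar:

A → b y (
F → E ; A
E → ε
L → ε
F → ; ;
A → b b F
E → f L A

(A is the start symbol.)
A shift-reduce conflict occurs when an LR(0) state has both:
  - a complete (reduce) item [A → α .] (dot at the end), and
  - a shift item [B → β . c γ] (dot before a terminal).

Augment with A' → A and build the canonical LR(0) collection (I0 = CLOSURE({[A' → . A]}), then GOTO on every symbol after a dot until no new states appear). It has 15 states:
  I0: { [A → . b b F], [A → . b y (], [A' → . A] }  — shift
  I1: { [A' → A .] }  — accept
  I2: { [A → b . b F], [A → b . y (] }  — shift
  I3: { [A → b b . F], [E → . f L A], [E → .], [F → . ; ;], [F → . E ; A] }  — shift, reduce
  I4: { [A → b y . (] }  — shift
  I5: { [A → b y ( .] }  — reduce
  I6: { [F → ; . ;] }  — shift
  I7: { [F → E . ; A] }  — shift
  I8: { [A → b b F .] }  — reduce
  I9: { [E → f . L A], [L → .] }  — reduce
  I10: { [A → . b b F], [A → . b y (], [E → f L . A] }  — shift
  I11: { [E → f L A .] }  — reduce
  I12: { [A → . b b F], [A → . b y (], [F → E ; . A] }  — shift
  I13: { [F → E ; A .] }  — reduce
  I14: { [F → ; ; .] }  — reduce

I3 contains reduce item [E → .] and shift items [E → . f L A], [F → . ; ;] — shift-reduce conflict.

Answer: Yes — I3: [E → .] vs [E → . f L A]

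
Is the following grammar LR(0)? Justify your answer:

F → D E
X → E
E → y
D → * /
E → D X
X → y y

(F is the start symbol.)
Augment with F' → F and build the canonical LR(0) collection (I0 = CLOSURE({[F' → . F]}), then GOTO on every symbol after a dot until no new states appear). It has 12 states:
  I0: { [D → . * /], [F → . D E], [F' → . F] }  — shift
  I1: { [D → * . /] }  — shift
  I2: { [D → . * /], [E → . D X], [E → . y], [F → D . E] }  — shift
  I3: { [F' → F .] }  — accept
  I4: { [D → . * /], [E → . D X], [E → . y], [E → D . X], [X → . E], [X → . y y] }  — shift
  I5: { [F → D E .] }  — reduce
  I6: { [E → y .] }  — reduce
  I7: { [X → E .] }  — reduce
  I8: { [E → D X .] }  — reduce
  I9: { [E → y .], [X → y . y] }  — shift, reduce
  I10: { [X → y y .] }  — reduce
  I11: { [D → * / .] }  — reduce

Conflict in state I9:
  Shift-reduce conflict between [E → y .] and [X → y . y]
So the grammar is NOT LR(0).

Answer: No. Shift-reduce conflict between [E → y .] and [X → y . y]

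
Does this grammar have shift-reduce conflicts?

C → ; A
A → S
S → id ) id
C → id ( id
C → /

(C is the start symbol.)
A shift-reduce conflict occurs when an LR(0) state has both:
  - a complete (reduce) item [A → α .] (dot at the end), and
  - a shift item [B → β . c γ] (dot before a terminal).

Augment with C' → C and build the canonical LR(0) collection (I0 = CLOSURE({[C' → . C]}), then GOTO on every symbol after a dot until no new states appear). It has 12 states:
  I0: { [C → . /], [C → . ; A], [C → . id ( id], [C' → . C] }  — shift
  I1: { [C → / .] }  — reduce
  I2: { [A → . S], [C → ; . A], [S → . id ) id] }  — shift
  I3: { [C' → C .] }  — accept
  I4: { [C → id . ( id] }  — shift
  I5: { [C → id ( . id] }  — shift
  I6: { [C → id ( id .] }  — reduce
  I7: { [C → ; A .] }  — reduce
  I8: { [A → S .] }  — reduce
  I9: { [S → id . ) id] }  — shift
  I10: { [S → id ) . id] }  — shift
  I11: { [S → id ) id .] }  — reduce

No state contains both a complete item and a shift item.

Answer: No shift-reduce conflicts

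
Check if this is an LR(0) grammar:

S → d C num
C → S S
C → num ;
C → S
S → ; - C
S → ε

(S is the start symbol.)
A grammar is LR(0) if no state in the canonical LR(0) collection has:
  - both a shift item (dot before a terminal) and a complete item (shift-reduce conflict), or
  - two or more complete items (reduce-reduce conflict; the accept item [S' → S .] counts as a complete item here).

Augment with S' → S and build the canonical LR(0) collection (I0 = CLOSURE({[S' → . S]}), then GOTO on every symbol after a dot until no new states appear). It has 12 states:
  I0: { [S → . ; - C], [S → . d C num], [S → .], [S' → . S] }  — shift, reduce
  I1: { [S → ; . - C] }  — shift
  I2: { [S' → S .] }  — accept
  I3: { [C → . S S], [C → . S], [C → . num ;], [S → . ; - C], [S → . d C num], [S → .], [S → d . C num] }  — shift, reduce
  I4: { [S → d C . num] }  — shift
  I5: { [C → S . S], [C → S .], [S → . ; - C], [S → . d C num], [S → .] }  — shift, 2 reduces
  I6: { [C → num . ;] }  — shift
  I7: { [C → num ; .] }  — reduce
  I8: { [C → S S .] }  — reduce
  I9: { [S → d C num .] }  — reduce
  I10: { [C → . S S], [C → . S], [C → . num ;], [S → . ; - C], [S → . d C num], [S → .], [S → ; - . C] }  — shift, reduce
  I11: { [S → ; - C .] }  — reduce

Conflict in state I0:
  Shift-reduce conflict between [S → .] and [S → . ; - C]
So the grammar is NOT LR(0).

Answer: No. Shift-reduce conflict between [S → .] and [S → . ; - C]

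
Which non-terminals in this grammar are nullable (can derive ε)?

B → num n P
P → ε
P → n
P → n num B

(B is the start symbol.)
{ 'P' }

ε-productions: P → ε
So P is immediately nullable.
No further non-terminal can be added: every production for the remaining non-terminals contains a terminal or a non-nullable non-terminal.
Nullable = { 'P' }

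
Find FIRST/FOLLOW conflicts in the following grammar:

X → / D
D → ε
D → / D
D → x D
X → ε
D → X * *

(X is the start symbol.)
A FIRST/FOLLOW conflict occurs when a non-terminal N has a nullable alternative N → β (β ⇒* ε) and another alternative N → α with FIRST(α) ∩ FOLLOW(N) ≠ ∅: on such a lookahead the parser cannot decide between expanding α and letting N vanish via β.

Nullable non-terminals: D, X.
FIRST sets used below: FIRST(X) = { '/', ε }

D: nullable alternative(s) D → ε; FOLLOW(D) = { $, '*' }
  D → ε: FIRST \ {ε} = { } — this is the only nullable alternative, skip
  D → / D: FIRST \ {ε} = { '/' } — disjoint from FOLLOW(D)
  D → x D: FIRST \ {ε} = { 'x' } — disjoint from FOLLOW(D)
  D → X * *: FIRST \ {ε} = { '*', '/' } — overlaps FOLLOW(D) on { '*' }: CONFLICT

X: nullable alternative(s) X → ε; FOLLOW(X) = { $, '*' }
  X → / D: FIRST \ {ε} = { '/' } — disjoint from FOLLOW(X)
  X → ε: FIRST \ {ε} = { } — this is the only nullable alternative, skip

So the grammar has 1 FIRST/FOLLOW conflict (marked CONFLICT above).

Answer: Yes. D → X '*' '*' with FOLLOW(D) on { '*' }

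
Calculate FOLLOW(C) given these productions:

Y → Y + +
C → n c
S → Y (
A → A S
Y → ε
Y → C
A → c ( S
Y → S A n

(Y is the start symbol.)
{ $, '(', '+' }

To compute FOLLOW(C), find every occurrence of C on a right-hand side N → α C β: add FIRST(β) \ {ε}, and if β is empty or nullable also add FOLLOW(N). Iterate to a fixed point.

In Y → C: C is at the end, add FOLLOW(Y)

The FOLLOW sets referred to above (computed the same way, to a fixed point):
  FOLLOW(Y) = { $, '(', '+' }

Taking the union: FOLLOW(C) = { $, '(', '+' }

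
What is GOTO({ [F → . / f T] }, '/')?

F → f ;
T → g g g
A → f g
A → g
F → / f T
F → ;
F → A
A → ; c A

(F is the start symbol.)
GOTO(I, '/') = CLOSURE({ [A → αX.β] : [A → α.Xβ] ∈ I, X = '/' })

Items with dot before '/', with the dot advanced:
  [F → . / f T] → [F → / . f T]
Closure adds nothing (no advanced item has the dot before a non-terminal).

GOTO = { [F → / . f T] }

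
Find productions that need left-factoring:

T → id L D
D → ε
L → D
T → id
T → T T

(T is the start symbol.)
Left-factoring is needed when two productions for the same non-terminal
share a common prefix on the right-hand side.

Productions for T:
  T → id L D
  T → id
  T → T T

Found common prefix 'id' in productions for T

Answer: Yes, T has productions with common prefix 'id'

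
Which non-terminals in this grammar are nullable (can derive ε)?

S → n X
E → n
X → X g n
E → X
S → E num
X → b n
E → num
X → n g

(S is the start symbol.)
A non-terminal is nullable if it can derive ε (the empty string): either it has an ε-production, or it has a production whose right-hand side consists entirely of nullable non-terminals.

There are no ε-productions, so no non-terminal can derive ε.
No non-terminals are nullable.

Answer: None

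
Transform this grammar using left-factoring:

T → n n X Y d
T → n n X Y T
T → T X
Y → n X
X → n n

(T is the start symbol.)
Left-factoring transforms A → αβ₁ | αβ₂ into A → αA' and A' → β₁ | β₂
(α is the longest common prefix among the alternatives). Repeat until
no nonterminal has two alternatives with a common prefix.

Round 1: T has alternatives sharing prefix 'n n X Y'. Introduce T': T → n n X Y T'
  Add: T' → d
  Add: T' → T

No remaining common prefixes — done.

Resulting grammar:
T → n n X Y T'
T' → d
T' → T
T → T X
Y → n X
X → n n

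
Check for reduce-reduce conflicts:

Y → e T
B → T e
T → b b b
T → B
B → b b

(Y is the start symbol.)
No reduce-reduce conflicts

Augment with Y' → Y and build the canonical LR(0) collection (I0 = CLOSURE({[Y' → . Y]}), then GOTO on every symbol after a dot until no new states appear). It has 9 states:
  I0: { [Y → . e T], [Y' → . Y] }  — shift
  I1: { [Y' → Y .] }  — accept
  I2: { [B → . T e], [B → . b b], [T → . B], [T → . b b b], [Y → e . T] }  — shift
  I3: { [T → B .] }  — reduce
  I4: { [B → T . e], [Y → e T .] }  — shift, reduce
  I5: { [B → b . b], [T → b . b b] }  — shift
  I6: { [B → b b .], [T → b b . b] }  — shift, reduce
  I7: { [T → b b b .] }  — reduce
  I8: { [B → T e .] }  — reduce

No state contains more than one complete item.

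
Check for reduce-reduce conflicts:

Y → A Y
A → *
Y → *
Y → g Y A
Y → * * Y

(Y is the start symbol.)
A reduce-reduce conflict occurs when an LR(0) state has two complete items [A → α .] and [B → β .] — both call for a reduction, and with no lookahead the parser cannot choose between them.

Augment with Y' → Y and build the canonical LR(0) collection (I0 = CLOSURE({[Y' → . Y]}), then GOTO on every symbol after a dot until no new states appear). It has 11 states:
  I0: { [A → . *], [Y → . * * Y], [Y → . *], [Y → . A Y], [Y → . g Y A], [Y' → . Y] }  — shift
  I1: { [A → * .], [Y → * . * Y], [Y → * .] }  — shift, 2 reduces
  I2: { [A → . *], [Y → . * * Y], [Y → . *], [Y → . A Y], [Y → . g Y A], [Y → A . Y] }  — shift
  I3: { [Y' → Y .] }  — accept
  I4: { [A → . *], [Y → . * * Y], [Y → . *], [Y → . A Y], [Y → . g Y A], [Y → g . Y A] }  — shift
  I5: { [A → . *], [Y → g Y . A] }  — shift
  I6: { [A → * .] }  — reduce
  I7: { [Y → g Y A .] }  — reduce
  I8: { [Y → A Y .] }  — reduce
  I9: { [A → . *], [Y → * * . Y], [Y → . * * Y], [Y → . *], [Y → . A Y], [Y → . g Y A] }  — shift
  I10: { [Y → * * Y .] }  — reduce

I1 contains complete items [A → * .], [Y → * .] — reduce-reduce conflict.

Answer: Yes — I1: [A → * .] vs [Y → * .]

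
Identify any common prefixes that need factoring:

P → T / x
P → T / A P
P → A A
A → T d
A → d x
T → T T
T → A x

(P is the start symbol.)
Yes, P has productions with common prefix 'T /'

Left-factoring is needed when two productions for the same non-terminal
share a common prefix on the right-hand side.

Productions for P:
  P → T / x
  P → T / A P
  P → A A
Productions for A:
  A → T d
  A → d x
Productions for T:
  T → T T
  T → A x

Found common prefix 'T /' in productions for P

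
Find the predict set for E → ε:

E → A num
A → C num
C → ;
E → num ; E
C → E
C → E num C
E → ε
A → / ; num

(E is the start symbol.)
PREDICT(E → ε) = (FIRST(RHS) \ {ε}) ∪ (FOLLOW(E) if ε ∈ FIRST(RHS), i.e. RHS ⇒* ε)
The right-hand side is ε (FIRST(ε) = { ε }), so the predict set is FOLLOW(E) = { $, 'num' }
PREDICT(E → ε) = { $, 'num' }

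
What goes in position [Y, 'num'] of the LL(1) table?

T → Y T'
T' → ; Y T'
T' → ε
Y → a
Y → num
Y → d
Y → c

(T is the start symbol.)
Y → num

To find M[Y, 'num'], we find productions for Y where 'num' is in the predict set (PREDICT(N → α) = (FIRST(α) \ {ε}) ∪ (FOLLOW(N) if α ⇒* ε)).

Y → a: PREDICT = { 'a' }
Y → num: PREDICT = { 'num' }
  'num' is in predict set, so this production goes in M[Y, 'num']
Y → d: PREDICT = { 'd' }
Y → c: PREDICT = { 'c' }

M[Y, 'num'] = Y → num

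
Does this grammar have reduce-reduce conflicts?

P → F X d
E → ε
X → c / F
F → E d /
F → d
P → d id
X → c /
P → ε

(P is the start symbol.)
A reduce-reduce conflict occurs when an LR(0) state has two complete items [A → α .] and [B → β .] — both call for a reduction, and with no lookahead the parser cannot choose between them.

Augment with P' → P and build the canonical LR(0) collection (I0 = CLOSURE({[P' → . P]}), then GOTO on every symbol after a dot until no new states appear). It has 14 states:
  I0: { [E → .], [F → . E d /], [F → . d], [P → . F X d], [P → . d id], [P → .], [P' → . P] }  — shift, 2 reduces
  I1: { [F → E . d /] }  — shift
  I2: { [P → F . X d], [X → . c / F], [X → . c /] }  — shift
  I3: { [P' → P .] }  — accept
  I4: { [F → d .], [P → d . id] }  — shift, reduce
  I5: { [P → d id .] }  — reduce
  I6: { [P → F X . d] }  — shift
  I7: { [X → c . / F], [X → c . /] }  — shift
  I8: { [E → .], [F → . E d /], [F → . d], [X → c / . F], [X → c / .] }  — shift, 2 reduces
  I9: { [X → c / F .] }  — reduce
  I10: { [F → d .] }  — reduce
  I11: { [P → F X d .] }  — reduce
  I12: { [F → E d . /] }  — shift
  I13: { [F → E d / .] }  — reduce

I0 contains complete items [E → .], [P → .] — reduce-reduce conflict.
I8 contains complete items [E → .], [X → c / .] — reduce-reduce conflict.

Answer: Yes — I0: [E → .] vs [P → .]; I8: [E → .] vs [X → c / .]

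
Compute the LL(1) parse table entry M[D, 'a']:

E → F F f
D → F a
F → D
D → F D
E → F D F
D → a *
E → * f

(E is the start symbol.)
D → F a, D → F D, D → a *

To find M[D, 'a'], we find productions for D where 'a' is in the predict set (PREDICT(N → α) = (FIRST(α) \ {ε}) ∪ (FOLLOW(N) if α ⇒* ε)).

Relevant sets:
  FIRST(F) = { 'a' }

D → F a: PREDICT = { 'a' }
  'a' is in predict set, so this production goes in M[D, 'a']
D → F D: PREDICT = { 'a' }
  'a' is in predict set, so this production goes in M[D, 'a']
D → a *: PREDICT = { 'a' }
  'a' is in predict set, so this production goes in M[D, 'a']

M[D, 'a'] = D → F a, D → F D, D → a *  (a multiply-defined cell — the grammar is not LL(1))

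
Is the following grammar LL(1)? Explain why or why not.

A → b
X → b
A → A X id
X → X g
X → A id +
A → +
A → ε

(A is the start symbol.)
A grammar is LL(1) if for each non-terminal N with multiple productions, the predict sets of those productions are pairwise disjoint, where PREDICT(N → α) = (FIRST(α) \ {ε}) ∪ (FOLLOW(N) if α ⇒* ε).

Relevant sets:
  FIRST(A) = { '+', 'b', 'id', ε }
  FIRST(X) = { '+', 'b', 'id' }
  FOLLOW(A) = { $, '+', 'b', 'id' }

For A:
  PREDICT(A → b) = { 'b' }
  PREDICT(A → A X id) = { '+', 'b', 'id' }
  PREDICT(A → '+') = { '+' }
  PREDICT(A → ε) = { $, '+', 'b', 'id' }
For X:
  PREDICT(X → b) = { 'b' }
  PREDICT(X → X g) = { '+', 'b', 'id' }
  PREDICT(X → A id '+') = { '+', 'b', 'id' }

Conflict found: Predict set conflict for A: { 'b' }
The grammar is NOT LL(1).

Answer: No. Predict set conflict for A: { 'b' }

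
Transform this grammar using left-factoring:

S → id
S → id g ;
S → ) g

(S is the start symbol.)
S → id S'
S' → ε
S' → g ;
S → ) g

Left-factoring transforms A → αβ₁ | αβ₂ into A → αA' and A' → β₁ | β₂
(α is the longest common prefix among the alternatives). Repeat until
no nonterminal has two alternatives with a common prefix.

Round 1: S has alternatives sharing prefix 'id'. Introduce S': S → id S'
  Add: S' → ε
  Add: S' → g ;

No remaining common prefixes — done.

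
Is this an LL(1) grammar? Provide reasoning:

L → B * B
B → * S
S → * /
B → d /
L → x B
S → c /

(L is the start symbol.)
Yes, the grammar is LL(1).

A grammar is LL(1) if for each non-terminal N with multiple productions, the predict sets of those productions are pairwise disjoint, where PREDICT(N → α) = (FIRST(α) \ {ε}) ∪ (FOLLOW(N) if α ⇒* ε).

Relevant sets:
  FIRST(B) = { '*', 'd' }

For L:
  PREDICT(L → B '*' B) = { '*', 'd' }
  PREDICT(L → x B) = { 'x' }
For B:
  PREDICT(B → '*' S) = { '*' }
  PREDICT(B → d '/') = { 'd' }
For S:
  PREDICT(S → '*' '/') = { '*' }
  PREDICT(S → c '/') = { 'c' }

All predict sets are disjoint. The grammar IS LL(1).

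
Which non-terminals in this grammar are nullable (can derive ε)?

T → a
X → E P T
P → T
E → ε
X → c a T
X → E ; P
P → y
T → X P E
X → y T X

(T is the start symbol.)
{ 'E' }

A non-terminal is nullable if it can derive ε (the empty string): either it has an ε-production, or it has a production whose right-hand side consists entirely of nullable non-terminals.

ε-productions: E → ε
So E is immediately nullable.
No further non-terminal can be added: every production for the remaining non-terminals contains a terminal or a non-nullable non-terminal.
Nullable = { 'E' }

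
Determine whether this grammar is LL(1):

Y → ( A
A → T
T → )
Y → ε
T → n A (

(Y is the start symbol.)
Yes, the grammar is LL(1).

Relevant sets:
  FOLLOW(Y) = { $ }

For Y:
  PREDICT(Y → '(' A) = { '(' }
  PREDICT(Y → ε) = { $ }
For T:
  PREDICT(T → ')') = { ')' }
  PREDICT(T → n A '(') = { 'n' }
A has a single production, so nothing to check there.

All predict sets are disjoint. The grammar IS LL(1).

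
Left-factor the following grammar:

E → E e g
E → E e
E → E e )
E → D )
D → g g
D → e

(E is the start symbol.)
Left-factoring transforms A → αβ₁ | αβ₂ into A → αA' and A' → β₁ | β₂
(α is the longest common prefix among the alternatives). Repeat until
no nonterminal has two alternatives with a common prefix.

Round 1: E has alternatives sharing prefix 'E e'. Introduce E': E → E e E'
  Add: E' → g
  Add: E' → ε
  Add: E' → )

No remaining common prefixes — done.

Resulting grammar:
E → E e E'
E' → g
E' → ε
E' → )
E → D )
D → g g
D → e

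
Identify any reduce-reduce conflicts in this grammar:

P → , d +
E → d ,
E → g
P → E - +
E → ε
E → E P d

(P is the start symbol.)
No reduce-reduce conflicts

A reduce-reduce conflict occurs when an LR(0) state has two complete items [A → α .] and [B → β .] — both call for a reduction, and with no lookahead the parser cannot choose between them.

Augment with P' → P and build the canonical LR(0) collection (I0 = CLOSURE({[P' → . P]}), then GOTO on every symbol after a dot until no new states appear). It has 13 states:
  I0: { [E → . E P d], [E → . d ,], [E → . g], [E → .], [P → . , d +], [P → . E - +], [P' → . P] }  — shift, reduce
  I1: { [P → , . d +] }  — shift
  I2: { [E → . E P d], [E → . d ,], [E → . g], [E → .], [E → E . P d], [P → . , d +], [P → . E - +], [P → E . - +] }  — shift, reduce
  I3: { [P' → P .] }  — accept
  I4: { [E → d . ,] }  — shift
  I5: { [E → g .] }  — reduce
  I6: { [E → d , .] }  — reduce
  I7: { [P → E - . +] }  — shift
  I8: { [E → E P . d] }  — shift
  I9: { [E → E P d .] }  — reduce
  I10: { [P → E - + .] }  — reduce
  I11: { [P → , d . +] }  — shift
  I12: { [P → , d + .] }  — reduce

No state contains more than one complete item.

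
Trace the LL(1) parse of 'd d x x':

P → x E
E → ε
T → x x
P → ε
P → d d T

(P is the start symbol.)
LL(1) parsing maintains a stack (initially the start symbol over $) and the input. At each step: if the stack top is a terminal, match it against the current input token; if it is a non-terminal N, replace it with the RHS of M[N, lookahead] (the unique production whose predict set contains the lookahead).

Stack is shown with the top on the left.

Stack    Input      Action
--------------------------
P $      d d x x $  output P → d d T
d d T $  d d x x $  match 'd'
d T $    d x x $    match 'd'
T $      x x $      output T → x x
x x $    x x $      match 'x'
x $      x $        match 'x'
$        $          accept

The string is accepted.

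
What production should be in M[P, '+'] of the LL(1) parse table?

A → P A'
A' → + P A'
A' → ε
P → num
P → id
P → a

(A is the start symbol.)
Empty (error entry)

To find M[P, '+'], we find productions for P where '+' is in the predict set (PREDICT(N → α) = (FIRST(α) \ {ε}) ∪ (FOLLOW(N) if α ⇒* ε)).

P → num: PREDICT = { 'num' }
P → id: PREDICT = { 'id' }
P → a: PREDICT = { 'a' }

M[P, '+'] is empty (no production applies)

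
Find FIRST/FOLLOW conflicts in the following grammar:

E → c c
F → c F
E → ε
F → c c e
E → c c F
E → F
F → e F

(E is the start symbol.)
No FIRST/FOLLOW conflicts.

A FIRST/FOLLOW conflict occurs when a non-terminal N has a nullable alternative N → β (β ⇒* ε) and another alternative N → α with FIRST(α) ∩ FOLLOW(N) ≠ ∅: on such a lookahead the parser cannot decide between expanding α and letting N vanish via β.

Nullable non-terminals: E.
FIRST sets used below: FIRST(F) = { 'c', 'e' }

E: nullable alternative(s) E → ε; FOLLOW(E) = { $ }
  E → c c: FIRST \ {ε} = { 'c' } — disjoint from FOLLOW(E)
  E → ε: FIRST \ {ε} = { } — this is the only nullable alternative, skip
  E → c c F: FIRST \ {ε} = { 'c' } — disjoint from FOLLOW(E)
  E → F: FIRST \ {ε} = { 'c', 'e' } — disjoint from FOLLOW(E)

F has no nullable alternative, so no FIRST/FOLLOW check is needed there.

No FIRST/FOLLOW conflicts found.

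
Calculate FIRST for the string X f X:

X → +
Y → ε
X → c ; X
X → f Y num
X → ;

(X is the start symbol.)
{ '+', ';', 'c', 'f' }

FIRST sets of the non-terminals involved (from the grammar, by fixed-point iteration):
  FIRST(X) = { '+', ';', 'c', 'f' }

To compute FIRST(X f X), process the symbols left to right:
Symbol X is a non-terminal. Add FIRST(X) \ {ε} = { '+', ';', 'c', 'f' }
X is not nullable (ε ∉ FIRST(X)), so stop here.
FIRST(X f X) = { '+', ';', 'c', 'f' }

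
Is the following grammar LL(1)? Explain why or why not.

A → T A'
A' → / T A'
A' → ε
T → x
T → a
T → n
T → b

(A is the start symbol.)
Yes, the grammar is LL(1).

Relevant sets:
  FOLLOW(A') = { $ }

For A':
  PREDICT(A' → '/' T A') = { '/' }
  PREDICT(A' → ε) = { $ }
For T:
  PREDICT(T → x) = { 'x' }
  PREDICT(T → a) = { 'a' }
  PREDICT(T → n) = { 'n' }
  PREDICT(T → b) = { 'b' }
A has a single production, so nothing to check there.

All predict sets are disjoint. The grammar IS LL(1).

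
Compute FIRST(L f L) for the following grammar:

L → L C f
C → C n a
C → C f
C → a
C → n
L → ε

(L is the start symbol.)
{ 'a', 'f', 'n' }

FIRST sets of the non-terminals involved (from the grammar, by fixed-point iteration):
  FIRST(L) = { 'a', 'n', ε }

To compute FIRST(L f L), process the symbols left to right:
Symbol L is a non-terminal. Add FIRST(L) \ {ε} = { 'a', 'n' }
L is nullable (ε ∈ FIRST(L)), continue to the next symbol.
Symbol f is a terminal. Add 'f' and stop.
FIRST(L f L) = { 'a', 'f', 'n' }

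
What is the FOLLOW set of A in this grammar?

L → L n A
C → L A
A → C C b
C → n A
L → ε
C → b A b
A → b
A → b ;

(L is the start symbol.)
{ $, 'b', 'n' }

In L → L n A: A is at the end, add FOLLOW(L)
In C → L A: A is at the end, add FOLLOW(C)
In C → n A: A is at the end, add FOLLOW(C)
In C → b A b: A is followed by b, add FIRST(b) \ {ε} = { 'b' }

The FOLLOW sets referred to above (computed the same way, to a fixed point):
  FOLLOW(L) = { $, 'b', 'n' }
  FOLLOW(C) = { 'b', 'n' }

Taking the union: FOLLOW(A) = { $, 'b', 'n' }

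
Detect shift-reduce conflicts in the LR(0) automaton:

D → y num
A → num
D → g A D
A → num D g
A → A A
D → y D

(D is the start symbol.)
Augment with D' → D and build the canonical LR(0) collection (I0 = CLOSURE({[D' → . D]}), then GOTO on every symbol after a dot until no new states appear). It has 12 states:
  I0: { [D → . g A D], [D → . y D], [D → . y num], [D' → . D] }  — shift
  I1: { [D' → D .] }  — accept
  I2: { [A → . A A], [A → . num D g], [A → . num], [D → g . A D] }  — shift
  I3: { [D → . g A D], [D → . y D], [D → . y num], [D → y . D], [D → y . num] }  — shift
  I4: { [D → y D .] }  — reduce
  I5: { [D → y num .] }  — reduce
  I6: { [A → . A A], [A → . num D g], [A → . num], [A → A . A], [D → . g A D], [D → . y D], [D → . y num], [D → g A . D] }  — shift
  I7: { [A → num . D g], [A → num .], [D → . g A D], [D → . y D], [D → . y num] }  — shift, reduce
  I8: { [A → num D . g] }  — shift
  I9: { [A → num D g .] }  — reduce
  I10: { [A → . A A], [A → . num D g], [A → . num], [A → A . A], [A → A A .] }  — shift, reduce
  I11: { [D → g A D .] }  — reduce

I7 contains reduce item [A → num .] and shift items [D → . g A D], [D → . y D], [D → . y num] — shift-reduce conflict.
I10 contains reduce item [A → A A .] and shift items [A → . num], [A → . num D g] — shift-reduce conflict.

Answer: Yes — I7: [A → num .] vs [D → . g A D]; I10: [A → A A .] vs [A → . num]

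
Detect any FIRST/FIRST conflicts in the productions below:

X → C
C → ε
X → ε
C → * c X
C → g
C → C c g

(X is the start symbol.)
A FIRST/FIRST conflict occurs when two productions N → α and N → β for the same non-terminal have FIRST(α) ∩ FIRST(β) ≠ ∅ (with ε ∈ FIRST of a nullable right-hand side, so two nullable alternatives also conflict).

FIRST sets of the non-terminals at (or reachable through a nullable prefix from) the front of some alternative:
  FIRST(C) = { '*', 'c', 'g', ε }

Productions for X:
  X → C: FIRST = { '*', 'c', 'g', ε }
  X → ε: FIRST = { ε }
Productions for C:
  C → ε: FIRST = { ε }
  C → * c X: FIRST = { '*' }
  C → g: FIRST = { 'g' }
  C → C c g: FIRST = { '*', 'c', 'g' }

Conflict for X: X → C and X → ε
  Overlap: { ε }
Conflict for C: C → * c X and C → C c g
  Overlap: { '*' }
Conflict for C: C → g and C → C c g
  Overlap: { 'g' }

Answer: Yes. X → C / X → ε on { ε }; C → '*' c X / C → C c g on { '*' }; C → g / C → C c g on { 'g' }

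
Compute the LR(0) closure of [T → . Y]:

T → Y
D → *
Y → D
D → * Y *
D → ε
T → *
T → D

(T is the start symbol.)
{ [D → . * Y *], [D → . *], [D → .], [T → . Y], [Y → . D] }

To compute CLOSURE, for each item [A → α.Bβ] where B is a non-terminal, add [B → .γ] for all productions B → γ; repeat for the newly added items until nothing changes.

Start with: [T → . Y]
  [T → . Y] has the dot before Y: add [Y → . D]
  [Y → . D] has the dot before D: add [D → . *], [D → . * Y *], [D → .]
No further items can be added.

CLOSURE = { [D → . * Y *], [D → . *], [D → .], [T → . Y], [Y → . D] }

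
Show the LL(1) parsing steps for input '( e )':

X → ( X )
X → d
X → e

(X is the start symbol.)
Stack is shown with the top on the left.

Stack    Input    Action
------------------------
X $      ( e ) $  output X → ( X )
( X ) $  ( e ) $  match '('
X ) $    e ) $    output X → e
e ) $    e ) $    match 'e'
) $      ) $      match ')'
$        $        accept

The string is accepted.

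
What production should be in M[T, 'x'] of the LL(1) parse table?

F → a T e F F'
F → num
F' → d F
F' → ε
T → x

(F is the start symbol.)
T → x

To find M[T, 'x'], we find productions for T where 'x' is in the predict set (PREDICT(N → α) = (FIRST(α) \ {ε}) ∪ (FOLLOW(N) if α ⇒* ε)).

T → x: PREDICT = { 'x' }
  'x' is in predict set, so this production goes in M[T, 'x']

M[T, 'x'] = T → x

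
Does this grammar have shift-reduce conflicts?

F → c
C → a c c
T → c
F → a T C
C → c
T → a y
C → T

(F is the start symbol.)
A shift-reduce conflict occurs when an LR(0) state has both:
  - a complete (reduce) item [A → α .] (dot at the end), and
  - a shift item [B → β . c γ] (dot before a terminal).

Augment with F' → F and build the canonical LR(0) collection (I0 = CLOSURE({[F' → . F]}), then GOTO on every symbol after a dot until no new states appear). It has 14 states:
  I0: { [F → . a T C], [F → . c], [F' → . F] }  — shift
  I1: { [F' → F .] }  — accept
  I2: { [F → a . T C], [T → . a y], [T → . c] }  — shift
  I3: { [F → c .] }  — reduce
  I4: { [C → . T], [C → . a c c], [C → . c], [F → a T . C], [T → . a y], [T → . c] }  — shift
  I5: { [T → a . y] }  — shift
  I6: { [T → c .] }  — reduce
  I7: { [T → a y .] }  — reduce
  I8: { [F → a T C .] }  — reduce
  I9: { [C → T .] }  — reduce
  I10: { [C → a . c c], [T → a . y] }  — shift
  I11: { [C → c .], [T → c .] }  — 2 reduces
  I12: { [C → a c . c] }  — shift
  I13: { [C → a c c .] }  — reduce

No state contains both a complete item and a shift item.

Answer: No shift-reduce conflicts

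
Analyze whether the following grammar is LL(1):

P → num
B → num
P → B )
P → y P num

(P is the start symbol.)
A grammar is LL(1) if for each non-terminal N with multiple productions, the predict sets of those productions are pairwise disjoint, where PREDICT(N → α) = (FIRST(α) \ {ε}) ∪ (FOLLOW(N) if α ⇒* ε).

Relevant sets:
  FIRST(B) = { 'num' }

For P:
  PREDICT(P → num) = { 'num' }
  PREDICT(P → B ')') = { 'num' }
  PREDICT(P → y P num) = { 'y' }
B has a single production, so nothing to check there.

Conflict found: Predict set conflict for P: { 'num' }
The grammar is NOT LL(1).

Answer: No. Predict set conflict for P: { 'num' }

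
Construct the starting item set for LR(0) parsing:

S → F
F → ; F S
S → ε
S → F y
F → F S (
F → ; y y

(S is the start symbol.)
{ [F → . ; F S], [F → . ; y y], [F → . F S (], [S → . F y], [S → . F], [S → .], [S' → . S] }

First, augment the grammar with S' → S
I₀ = CLOSURE({ [S' → . S] }):
  [S' → . S] has the dot before S: add [S → . F], [S → .], [S → . F y]
  [S → . F] has the dot before F: add [F → . ; F S], [F → . F S (], [F → . ; y y]
No further items can be added.

I₀ = { [F → . ; F S], [F → . ; y y], [F → . F S (], [S → . F y], [S → . F], [S → .], [S' → . S] }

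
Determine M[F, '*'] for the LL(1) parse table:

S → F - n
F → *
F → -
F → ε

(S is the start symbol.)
F → *

To find M[F, '*'], we find productions for F where '*' is in the predict set (PREDICT(N → α) = (FIRST(α) \ {ε}) ∪ (FOLLOW(N) if α ⇒* ε)).

Relevant sets:
  FOLLOW(F) = { '-' }

F → *: PREDICT = { '*' }
  '*' is in predict set, so this production goes in M[F, '*']
F → -: PREDICT = { '-' }
F → ε: PREDICT = { '-' }

M[F, '*'] = F → *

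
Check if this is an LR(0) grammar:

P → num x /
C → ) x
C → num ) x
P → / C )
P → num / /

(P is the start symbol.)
Yes, the grammar is LR(0)

A grammar is LR(0) if no state in the canonical LR(0) collection has:
  - both a shift item (dot before a terminal) and a complete item (shift-reduce conflict), or
  - two or more complete items (reduce-reduce conflict; the accept item [P' → P .] counts as a complete item here).

Augment with P' → P and build the canonical LR(0) collection (I0 = CLOSURE({[P' → . P]}), then GOTO on every symbol after a dot until no new states appear). It has 15 states:
  I0: { [P → . / C )], [P → . num / /], [P → . num x /], [P' → . P] }  — shift
  I1: { [C → . ) x], [C → . num ) x], [P → / . C )] }  — shift
  I2: { [P' → P .] }  — accept
  I3: { [P → num . / /], [P → num . x /] }  — shift
  I4: { [P → num / . /] }  — shift
  I5: { [P → num x . /] }  — shift
  I6: { [P → num x / .] }  — reduce
  I7: { [P → num / / .] }  — reduce
  I8: { [C → ) . x] }  — shift
  I9: { [P → / C . )] }  — shift
  I10: { [C → num . ) x] }  — shift
  I11: { [C → num ) . x] }  — shift
  I12: { [C → num ) x .] }  — reduce
  I13: { [P → / C ) .] }  — reduce
  I14: { [C → ) x .] }  — reduce

Every state is either a pure shift/goto state or contains exactly one complete item and nothing to shift — no conflicts. The grammar is LR(0).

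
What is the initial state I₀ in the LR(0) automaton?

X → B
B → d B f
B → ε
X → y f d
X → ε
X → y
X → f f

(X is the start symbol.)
{ [B → . d B f], [B → .], [X → . B], [X → . f f], [X → . y f d], [X → . y], [X → .], [X' → . X] }

First, augment the grammar with X' → X
I₀ = CLOSURE({ [X' → . X] }):
  [X' → . X] has the dot before X: add [X → . B], [X → . y f d], [X → .], [X → . y], [X → . f f]
  [X → . B] has the dot before B: add [B → . d B f], [B → .]
No further items can be added.

I₀ = { [B → . d B f], [B → .], [X → . B], [X → . f f], [X → . y f d], [X → . y], [X → .], [X' → . X] }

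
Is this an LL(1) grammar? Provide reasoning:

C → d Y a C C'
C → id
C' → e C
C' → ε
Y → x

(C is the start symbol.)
No. Predict set conflict for C': { 'e' }

Relevant sets:
  FOLLOW(C') = { $, 'e' }

For C:
  PREDICT(C → d Y a C C') = { 'd' }
  PREDICT(C → id) = { 'id' }
For C':
  PREDICT(C' → e C) = { 'e' }
  PREDICT(C' → ε) = { $, 'e' }
Y has a single production, so nothing to check there.

Conflict found: Predict set conflict for C': { 'e' }
The grammar is NOT LL(1).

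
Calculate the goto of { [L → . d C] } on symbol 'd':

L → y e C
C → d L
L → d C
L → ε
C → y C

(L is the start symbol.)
GOTO(I, 'd') = CLOSURE({ [A → αX.β] : [A → α.Xβ] ∈ I, X = 'd' })

Items with dot before 'd', with the dot advanced:
  [L → . d C] → [L → d . C]
Closure of the advanced items:
  [L → d . C] has the dot before C: add [C → . d L], [C → . y C]

GOTO = { [C → . d L], [C → . y C], [L → d . C] }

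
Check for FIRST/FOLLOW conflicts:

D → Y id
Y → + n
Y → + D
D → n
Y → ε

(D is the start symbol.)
No FIRST/FOLLOW conflicts.

Nullable non-terminals: Y.

Y: nullable alternative(s) Y → ε; FOLLOW(Y) = { 'id' }
  Y → + n: FIRST \ {ε} = { '+' } — disjoint from FOLLOW(Y)
  Y → + D: FIRST \ {ε} = { '+' } — disjoint from FOLLOW(Y)
  Y → ε: FIRST \ {ε} = { } — this is the only nullable alternative, skip

D has no nullable alternative, so no FIRST/FOLLOW check is needed there.

No FIRST/FOLLOW conflicts found.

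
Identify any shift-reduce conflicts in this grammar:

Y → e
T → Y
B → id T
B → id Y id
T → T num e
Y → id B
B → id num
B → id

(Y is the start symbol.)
Augment with Y' → Y and build the canonical LR(0) collection (I0 = CLOSURE({[Y' → . Y]}), then GOTO on every symbol after a dot until no new states appear). It has 12 states:
  I0: { [Y → . e], [Y → . id B], [Y' → . Y] }  — shift
  I1: { [Y' → Y .] }  — accept
  I2: { [Y → e .] }  — reduce
  I3: { [B → . id T], [B → . id Y id], [B → . id num], [B → . id], [Y → id . B] }  — shift
  I4: { [Y → id B .] }  — reduce
  I5: { [B → id . T], [B → id . Y id], [B → id . num], [B → id .], [T → . T num e], [T → . Y], [Y → . e], [Y → . id B] }  — shift, reduce
  I6: { [B → id T .], [T → T . num e] }  — shift, reduce
  I7: { [B → id Y . id], [T → Y .] }  — shift, reduce
  I8: { [B → id num .] }  — reduce
  I9: { [B → id Y id .] }  — reduce
  I10: { [T → T num . e] }  — shift
  I11: { [T → T num e .] }  — reduce

I5 contains reduce item [B → id .] and shift items [B → id . num], [Y → . e], [Y → . id B] — shift-reduce conflict.
I6 contains reduce item [B → id T .] and shift item [T → T . num e] — shift-reduce conflict.
I7 contains reduce item [T → Y .] and shift item [B → id Y . id] — shift-reduce conflict.

Answer: Yes — I5: [B → id .] vs [B → id . num]; I6: [B → id T .] vs [T → T . num e]; I7: [T → Y .] vs [B → id Y . id]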